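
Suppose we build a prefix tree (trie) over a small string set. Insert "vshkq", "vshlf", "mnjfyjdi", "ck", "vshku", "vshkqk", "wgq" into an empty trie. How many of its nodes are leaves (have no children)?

6

Leaves are exactly the stored words that no other stored word extends.
Those words: "ck", "mnjfyjdi", "vshkqk", "vshku", "vshlf", "wgq"
Leaf count: 6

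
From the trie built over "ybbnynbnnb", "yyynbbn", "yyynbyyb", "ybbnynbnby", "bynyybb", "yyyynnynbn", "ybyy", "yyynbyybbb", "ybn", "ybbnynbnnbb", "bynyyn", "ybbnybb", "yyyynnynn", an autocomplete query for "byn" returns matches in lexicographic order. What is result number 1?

bynyybb

Words with prefix "byn", in lexicographic order: "bynyybb", "bynyyn"
Position 1: bynyybb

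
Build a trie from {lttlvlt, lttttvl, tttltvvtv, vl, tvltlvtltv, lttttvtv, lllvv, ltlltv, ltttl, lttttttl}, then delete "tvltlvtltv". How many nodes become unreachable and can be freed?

9

Walk "tvltlvtltv" from the leaf back toward the root, removing each node that no remaining word uses.
The suffix "vltlvtltv" (9 nodes) is used only by "tvltlvtltv"; the node for "t" still has the child "t", so pruning stops there.
Nodes removed: 9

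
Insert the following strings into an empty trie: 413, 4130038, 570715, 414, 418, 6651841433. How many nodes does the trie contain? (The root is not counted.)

Count nodes per top-level branch (shared prefixes stored once):
  '4'-branch (413, 4130038, 414, 418): 9 nodes
  '5'-branch (570715): 6 nodes
  '6'-branch (6651841433): 10 nodes
Sum: 25

25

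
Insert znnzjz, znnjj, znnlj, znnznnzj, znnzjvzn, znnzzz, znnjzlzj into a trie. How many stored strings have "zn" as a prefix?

7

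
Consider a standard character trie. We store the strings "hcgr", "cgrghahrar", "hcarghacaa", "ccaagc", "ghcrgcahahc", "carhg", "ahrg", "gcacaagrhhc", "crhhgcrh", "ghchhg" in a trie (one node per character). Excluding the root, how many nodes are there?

For each word, the new-node count is its length minus the longest prefix already in the trie:
  "hcgr" → 4 new (h, c, g, r)
  "cgrghahrar" → 10 new (c, g, r, g, h, a, h, r, a, r)
  "hcarghacaa" → prefix "hc" already present; 8 new (a, r, g, h, a, c, a, a)
  "ccaagc" → prefix "c" already present; 5 new (c, a, a, g, c)
  "ghcrgcahahc" → 11 new (g, h, c, r, g, c, a, h, a, h, c)
  "carhg" → prefix "c" already present; 4 new (a, r, h, g)
  "ahrg" → 4 new (a, h, r, g)
  "gcacaagrhhc" → prefix "g" already present; 10 new (c, a, c, a, a, g, r, h, h, c)
  "crhhgcrh" → prefix "c" already present; 7 new (r, h, h, g, c, r, h)
  "ghchhg" → prefix "ghc" already present; 3 new (h, h, g)
Total nodes = 4 + 10 + 8 + 5 + 11 + 4 + 4 + 10 + 7 + 3 = 66

66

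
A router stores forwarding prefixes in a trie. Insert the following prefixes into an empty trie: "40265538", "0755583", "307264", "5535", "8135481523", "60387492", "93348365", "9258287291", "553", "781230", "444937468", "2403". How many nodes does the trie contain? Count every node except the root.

78

Insert word by word; a character creates a node only if that edge doesn't already exist:
  "40265538" → 8 new (4, 0, 2, 6, 5, 5, 3, 8)
  "0755583" → 7 new (0, 7, 5, 5, 5, 8, 3)
  "307264" → 6 new (3, 0, 7, 2, 6, 4)
  "5535" → 4 new (5, 5, 3, 5)
  "8135481523" → 10 new (8, 1, 3, 5, 4, 8, 1, 5, 2, 3)
  "60387492" → 8 new (6, 0, 3, 8, 7, 4, 9, 2)
  "93348365" → 8 new (9, 3, 3, 4, 8, 3, 6, 5)
  "9258287291" → prefix "9" already present; 9 new (2, 5, 8, 2, 8, 7, 2, 9, 1)
  "553" → prefix "553" already present; 0 new (none)
  "781230" → 6 new (7, 8, 1, 2, 3, 0)
  "444937468" → prefix "4" already present; 8 new (4, 4, 9, 3, 7, 4, 6, 8)
  "2403" → 4 new (2, 4, 0, 3)
Total nodes = 8 + 7 + 6 + 4 + 10 + 8 + 8 + 9 + 0 + 6 + 8 + 4 = 78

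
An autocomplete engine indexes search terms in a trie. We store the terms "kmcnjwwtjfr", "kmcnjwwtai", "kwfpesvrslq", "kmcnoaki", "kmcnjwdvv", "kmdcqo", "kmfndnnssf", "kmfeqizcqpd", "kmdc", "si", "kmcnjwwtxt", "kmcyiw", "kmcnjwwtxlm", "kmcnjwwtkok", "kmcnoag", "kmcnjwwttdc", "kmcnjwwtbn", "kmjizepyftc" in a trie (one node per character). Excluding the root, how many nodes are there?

Trace insertions, counting only characters that open a new branch:
  "kmcnjwwtjfr" → 11 new (k, m, c, n, j, w, w, t, j, f, r)
  "kmcnjwwtai" → prefix "kmcnjwwt" already present; 2 new (a, i)
  "kwfpesvrslq" → prefix "k" already present; 10 new (w, f, p, e, s, v, r, s, l, q)
  "kmcnoaki" → prefix "kmcn" already present; 4 new (o, a, k, i)
  "kmcnjwdvv" → prefix "kmcnjw" already present; 3 new (d, v, v)
  "kmdcqo" → prefix "km" already present; 4 new (d, c, q, o)
  "kmfndnnssf" → prefix "km" already present; 8 new (f, n, d, n, n, s, s, f)
  "kmfeqizcqpd" → prefix "kmf" already present; 8 new (e, q, i, z, c, q, p, d)
  "kmdc" → prefix "kmdc" already present; 0 new (none)
  "si" → 2 new (s, i)
  "kmcnjwwtxt" → prefix "kmcnjwwt" already present; 2 new (x, t)
  "kmcyiw" → prefix "kmc" already present; 3 new (y, i, w)
  "kmcnjwwtxlm" → prefix "kmcnjwwtx" already present; 2 new (l, m)
  "kmcnjwwtkok" → prefix "kmcnjwwt" already present; 3 new (k, o, k)
  "kmcnoag" → prefix "kmcnoa" already present; 1 new (g)
  "kmcnjwwttdc" → prefix "kmcnjwwt" already present; 3 new (t, d, c)
  "kmcnjwwtbn" → prefix "kmcnjwwt" already present; 2 new (b, n)
  "kmjizepyftc" → prefix "km" already present; 9 new (j, i, z, e, p, y, f, t, c)
Total nodes = 11 + 2 + 10 + 4 + 3 + 4 + 8 + 8 + 0 + 2 + 2 + 3 + 2 + 3 + 1 + 3 + 2 + 9 = 77

77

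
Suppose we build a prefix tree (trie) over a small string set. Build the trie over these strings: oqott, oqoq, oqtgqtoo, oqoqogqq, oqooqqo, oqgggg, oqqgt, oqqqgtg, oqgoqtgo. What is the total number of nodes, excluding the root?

36

Count nodes per top-level branch (shared prefixes stored once):
  'o'-branch (oqgggg, oqgoqtgo, oqooqqo, oqoq, oqoqogqq, oqott, oqqgt, oqqqgtg, oqtgqtoo): 36 nodes
Sum: 36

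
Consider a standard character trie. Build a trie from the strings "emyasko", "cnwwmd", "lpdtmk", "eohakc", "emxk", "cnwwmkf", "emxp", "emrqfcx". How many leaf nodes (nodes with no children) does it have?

8

A leaf is a node with no children — equivalently, the end of a word that is not a proper prefix of any other stored word.
Those words: "cnwwmd", "cnwwmkf", "emrqfcx", "emxk", "emxp", "emyasko", "eohakc", "lpdtmk"
Leaf count: 8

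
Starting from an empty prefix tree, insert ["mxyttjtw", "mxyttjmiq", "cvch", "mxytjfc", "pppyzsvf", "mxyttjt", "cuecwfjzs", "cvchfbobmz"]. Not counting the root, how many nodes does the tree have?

40

For each word, the new-node count is its length minus the longest prefix already in the trie:
  "mxyttjtw" → 8 new (m, x, y, t, t, j, t, w)
  "mxyttjmiq" → prefix "mxyttj" already present; 3 new (m, i, q)
  "cvch" → 4 new (c, v, c, h)
  "mxytjfc" → prefix "mxyt" already present; 3 new (j, f, c)
  "pppyzsvf" → 8 new (p, p, p, y, z, s, v, f)
  "mxyttjt" → prefix "mxyttjt" already present; 0 new (none)
  "cuecwfjzs" → prefix "c" already present; 8 new (u, e, c, w, f, j, z, s)
  "cvchfbobmz" → prefix "cvch" already present; 6 new (f, b, o, b, m, z)
Total nodes = 8 + 3 + 4 + 3 + 8 + 0 + 8 + 6 = 40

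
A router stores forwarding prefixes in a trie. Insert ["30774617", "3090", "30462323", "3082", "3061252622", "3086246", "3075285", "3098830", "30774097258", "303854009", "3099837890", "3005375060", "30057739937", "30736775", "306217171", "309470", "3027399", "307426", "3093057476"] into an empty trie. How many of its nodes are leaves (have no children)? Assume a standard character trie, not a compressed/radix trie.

19

A leaf is a node with no children — equivalently, the end of a word that is not a proper prefix of any other stored word.
Those words: "3005375060", "30057739937", "3027399", "303854009", "30462323", "3061252622", "306217171", "30736775", "307426", "3075285", "30774097258", "30774617", "3082", "3086246", "3090", "3093057476", "309470", "3098830", "3099837890"
Leaf count: 19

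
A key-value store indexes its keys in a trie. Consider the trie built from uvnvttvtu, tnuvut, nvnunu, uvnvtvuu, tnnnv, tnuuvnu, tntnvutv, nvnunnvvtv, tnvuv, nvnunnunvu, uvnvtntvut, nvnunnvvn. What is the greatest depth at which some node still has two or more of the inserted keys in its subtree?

8

Equivalently: take the maximum, over all pairs, of their longest common prefix length.
e.g. "nvnunnvvn" and "nvnunnvvtv" share the prefix "nvnunnvv" of length 8; no pair shares a longer one.
Longest shared-prefix length: 8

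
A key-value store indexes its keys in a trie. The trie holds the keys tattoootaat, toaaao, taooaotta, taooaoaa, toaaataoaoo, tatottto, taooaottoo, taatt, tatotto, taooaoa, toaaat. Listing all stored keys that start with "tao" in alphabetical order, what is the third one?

taooaotta

DFS of the "tao" subtree visits, in order: "taooaoa", "taooaoaa", "taooaotta", "taooaottoo"
Position 3: taooaotta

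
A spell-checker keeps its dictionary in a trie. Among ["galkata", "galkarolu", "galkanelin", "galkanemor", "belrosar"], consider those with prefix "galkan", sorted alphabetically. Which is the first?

galkanelin

DFS of the "galkan" subtree visits, in order: "galkanelin", "galkanemor"
Position 1: galkanelin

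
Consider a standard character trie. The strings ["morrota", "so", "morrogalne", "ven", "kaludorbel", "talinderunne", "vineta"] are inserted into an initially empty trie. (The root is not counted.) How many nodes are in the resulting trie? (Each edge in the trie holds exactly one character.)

Insert word by word; a character creates a node only if that edge doesn't already exist:
  "morrota" → 7 new (m, o, r, r, o, t, a)
  "so" → 2 new (s, o)
  "morrogalne" → prefix "morro" already present; 5 new (g, a, l, n, e)
  "ven" → 3 new (v, e, n)
  "kaludorbel" → 10 new (k, a, l, u, d, o, r, b, e, l)
  "talinderunne" → 12 new (t, a, l, i, n, d, e, r, u, n, n, e)
  "vineta" → prefix "v" already present; 5 new (i, n, e, t, a)
Total nodes = 7 + 2 + 5 + 3 + 10 + 12 + 5 = 44

44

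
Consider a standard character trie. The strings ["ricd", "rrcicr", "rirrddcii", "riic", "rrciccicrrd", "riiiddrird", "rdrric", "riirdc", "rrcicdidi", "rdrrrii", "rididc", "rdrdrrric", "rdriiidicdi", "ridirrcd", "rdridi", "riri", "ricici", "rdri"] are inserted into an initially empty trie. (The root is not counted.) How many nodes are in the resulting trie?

Trace insertions, counting only characters that open a new branch:
  "ricd" → 4 new (r, i, c, d)
  "rrcicr" → prefix "r" already present; 5 new (r, c, i, c, r)
  "rirrddcii" → prefix "ri" already present; 7 new (r, r, d, d, c, i, i)
  "riic" → prefix "ri" already present; 2 new (i, c)
  "rrciccicrrd" → prefix "rrcic" already present; 6 new (c, i, c, r, r, d)
  "riiiddrird" → prefix "rii" already present; 7 new (i, d, d, r, i, r, d)
  "rdrric" → prefix "r" already present; 5 new (d, r, r, i, c)
  "riirdc" → prefix "rii" already present; 3 new (r, d, c)
  "rrcicdidi" → prefix "rrcic" already present; 4 new (d, i, d, i)
  "rdrrrii" → prefix "rdrr" already present; 3 new (r, i, i)
  "rididc" → prefix "ri" already present; 4 new (d, i, d, c)
  "rdrdrrric" → prefix "rdr" already present; 6 new (d, r, r, r, i, c)
  "rdriiidicdi" → prefix "rdr" already present; 8 new (i, i, i, d, i, c, d, i)
  "ridirrcd" → prefix "ridi" already present; 4 new (r, r, c, d)
  "rdridi" → prefix "rdri" already present; 2 new (d, i)
  "riri" → prefix "rir" already present; 1 new (i)
  "ricici" → prefix "ric" already present; 3 new (i, c, i)
  "rdri" → prefix "rdri" already present; 0 new (none)
Total nodes = 4 + 5 + 7 + 2 + 6 + 7 + 5 + 3 + 4 + 3 + 4 + 6 + 8 + 4 + 2 + 1 + 3 + 0 = 74

74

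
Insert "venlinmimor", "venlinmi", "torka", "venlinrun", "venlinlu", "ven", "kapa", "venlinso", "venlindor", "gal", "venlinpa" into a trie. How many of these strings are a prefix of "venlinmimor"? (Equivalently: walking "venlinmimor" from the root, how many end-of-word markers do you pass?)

3

Walk "venlinmimor" from the root; an end-of-word marker is hit whenever a stored word is a prefix of "venlinmimor".
Prefixes of the query that are stored words: "ven", "venlinmi", "venlinmimor"
Count: 3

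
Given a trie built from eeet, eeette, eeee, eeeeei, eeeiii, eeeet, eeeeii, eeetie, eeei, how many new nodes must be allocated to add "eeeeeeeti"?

"eeeee" is already a path in the trie; the remaining "eeti" must be added.
New nodes needed: |"eeeeeeeti"| − 5 = 9 − 5 = 4.

4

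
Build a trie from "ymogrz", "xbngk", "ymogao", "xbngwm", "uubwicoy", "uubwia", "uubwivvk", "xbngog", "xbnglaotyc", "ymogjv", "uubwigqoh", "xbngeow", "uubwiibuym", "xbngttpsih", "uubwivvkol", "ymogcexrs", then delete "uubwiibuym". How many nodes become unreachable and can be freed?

5

A node on "uubwiibuym"'s path can go only if nothing else ends at it or branches off below it.
The suffix "ibuym" (5 nodes) is used only by "uubwiibuym"; the node for "uubwi" still has the child "c", so pruning stops there.
Nodes removed: 5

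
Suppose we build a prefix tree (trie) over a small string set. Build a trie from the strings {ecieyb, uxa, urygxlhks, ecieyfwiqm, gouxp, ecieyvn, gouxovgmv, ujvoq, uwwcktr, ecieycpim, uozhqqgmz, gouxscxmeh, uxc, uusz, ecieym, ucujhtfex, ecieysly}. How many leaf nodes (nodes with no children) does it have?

17

A leaf is a node with no children — equivalently, the end of a word that is not a proper prefix of any other stored word.
Those words: "ecieyb", "ecieycpim", "ecieyfwiqm", "ecieym", "ecieysly", "ecieyvn", "gouxovgmv", "gouxp", "gouxscxmeh", "ucujhtfex", "ujvoq", "uozhqqgmz", "urygxlhks", "uusz", "uwwcktr", "uxa", "uxc"
Leaf count: 17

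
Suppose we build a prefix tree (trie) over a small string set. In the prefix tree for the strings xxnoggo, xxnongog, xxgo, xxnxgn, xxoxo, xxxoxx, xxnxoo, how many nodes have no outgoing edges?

Leaves are exactly the stored words that no other stored word extends.
Those words: "xxgo", "xxnoggo", "xxnongog", "xxnxgn", "xxnxoo", "xxoxo", "xxxoxx"
Leaf count: 7

7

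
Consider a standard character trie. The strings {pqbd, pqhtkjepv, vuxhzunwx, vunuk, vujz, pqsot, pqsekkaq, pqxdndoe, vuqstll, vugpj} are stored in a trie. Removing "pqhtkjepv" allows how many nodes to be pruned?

7

Walk "pqhtkjepv" from the leaf back toward the root, removing each node that no remaining word uses.
The suffix "htkjepv" (7 nodes) is used only by "pqhtkjepv"; the node for "pq" still has the child "b", so pruning stops there.
Nodes removed: 7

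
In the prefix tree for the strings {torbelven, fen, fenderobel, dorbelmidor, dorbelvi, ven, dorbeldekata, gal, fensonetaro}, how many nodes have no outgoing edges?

Leaves are exactly the stored words that no other stored word extends.
Those words: "dorbeldekata", "dorbelmidor", "dorbelvi", "fenderobel", "fensonetaro", "gal", "torbelven", "ven"
Leaf count: 8

8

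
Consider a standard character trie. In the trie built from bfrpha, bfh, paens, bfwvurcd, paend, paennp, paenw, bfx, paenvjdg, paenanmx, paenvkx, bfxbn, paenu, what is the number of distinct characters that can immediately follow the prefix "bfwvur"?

1

Walk "bfwvur" from the root, arriving at one node.
Characters that immediately follow "bfwvur" among the stored strings: {c}.
That node has 1 child edge.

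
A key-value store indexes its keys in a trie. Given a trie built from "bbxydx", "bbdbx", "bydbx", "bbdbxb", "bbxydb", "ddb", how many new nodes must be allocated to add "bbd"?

Every character of "bbd" already lies on an existing path (it is a prefix of some stored word).
No new nodes are needed: 0.

0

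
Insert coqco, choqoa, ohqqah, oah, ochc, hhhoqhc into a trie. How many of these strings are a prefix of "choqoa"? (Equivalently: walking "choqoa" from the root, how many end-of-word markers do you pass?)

1

Traverse "choqoa" character by character; count nodes along the way that are marked as word ends.
Prefixes of the query that are stored words: "choqoa"
Count: 1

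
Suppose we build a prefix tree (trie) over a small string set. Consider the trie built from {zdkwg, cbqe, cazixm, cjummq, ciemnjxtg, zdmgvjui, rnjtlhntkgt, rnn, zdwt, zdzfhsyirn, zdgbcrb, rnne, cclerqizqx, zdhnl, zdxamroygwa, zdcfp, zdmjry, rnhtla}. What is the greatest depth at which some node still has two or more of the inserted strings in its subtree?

Look for the deepest trie node that still has at least two words in its subtree.
e.g. "rnn" and "rnne" share the prefix "rnn" of length 3; no pair shares a longer one.
Longest shared-prefix length: 3

3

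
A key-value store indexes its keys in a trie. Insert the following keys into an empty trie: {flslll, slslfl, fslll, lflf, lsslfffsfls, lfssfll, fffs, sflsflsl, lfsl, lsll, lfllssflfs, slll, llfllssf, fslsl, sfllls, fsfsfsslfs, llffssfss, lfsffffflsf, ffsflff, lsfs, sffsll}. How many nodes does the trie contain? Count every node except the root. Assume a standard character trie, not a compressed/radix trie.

102

Insert word by word; a character creates a node only if that edge doesn't already exist:
  "flslll" → 6 new (f, l, s, l, l, l)
  "slslfl" → 6 new (s, l, s, l, f, l)
  "fslll" → prefix "f" already present; 4 new (s, l, l, l)
  "lflf" → 4 new (l, f, l, f)
  "lsslfffsfls" → prefix "l" already present; 10 new (s, s, l, f, f, f, s, f, l, s)
  "lfssfll" → prefix "lf" already present; 5 new (s, s, f, l, l)
  "fffs" → prefix "f" already present; 3 new (f, f, s)
  "sflsflsl" → prefix "s" already present; 7 new (f, l, s, f, l, s, l)
  "lfsl" → prefix "lfs" already present; 1 new (l)
  "lsll" → prefix "ls" already present; 2 new (l, l)
  "lfllssflfs" → prefix "lfl" already present; 7 new (l, s, s, f, l, f, s)
  "slll" → prefix "sl" already present; 2 new (l, l)
  "llfllssf" → prefix "l" already present; 7 new (l, f, l, l, s, s, f)
  "fslsl" → prefix "fsl" already present; 2 new (s, l)
  "sfllls" → prefix "sfl" already present; 3 new (l, l, s)
  "fsfsfsslfs" → prefix "fs" already present; 8 new (f, s, f, s, s, l, f, s)
  "llffssfss" → prefix "llf" already present; 6 new (f, s, s, f, s, s)
  "lfsffffflsf" → prefix "lfs" already present; 8 new (f, f, f, f, f, l, s, f)
  "ffsflff" → prefix "ff" already present; 5 new (s, f, l, f, f)
  "lsfs" → prefix "ls" already present; 2 new (f, s)
  "sffsll" → prefix "sf" already present; 4 new (f, s, l, l)
Total nodes = 6 + 6 + 4 + 4 + 10 + 5 + 3 + 7 + 1 + 2 + 7 + 2 + 7 + 2 + 3 + 8 + 6 + 8 + 5 + 2 + 4 = 102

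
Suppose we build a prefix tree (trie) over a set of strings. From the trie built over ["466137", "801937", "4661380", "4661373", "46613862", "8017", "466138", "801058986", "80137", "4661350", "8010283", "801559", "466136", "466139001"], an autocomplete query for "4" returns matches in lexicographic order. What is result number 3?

DFS of the "4" subtree visits, in order: "4661350", "466136", "466137", "4661373", "466138", "4661380", "46613862", "466139001"
Position 3: 466137

466137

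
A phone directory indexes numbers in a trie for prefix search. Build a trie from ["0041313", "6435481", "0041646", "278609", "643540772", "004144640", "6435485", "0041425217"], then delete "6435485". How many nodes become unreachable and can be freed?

1

Walk "6435485" from the leaf back toward the root, removing each node that no remaining word uses.
The suffix "5" (1 node) is used only by "6435485"; the node for "643548" still has the child "1", so pruning stops there.
Nodes removed: 1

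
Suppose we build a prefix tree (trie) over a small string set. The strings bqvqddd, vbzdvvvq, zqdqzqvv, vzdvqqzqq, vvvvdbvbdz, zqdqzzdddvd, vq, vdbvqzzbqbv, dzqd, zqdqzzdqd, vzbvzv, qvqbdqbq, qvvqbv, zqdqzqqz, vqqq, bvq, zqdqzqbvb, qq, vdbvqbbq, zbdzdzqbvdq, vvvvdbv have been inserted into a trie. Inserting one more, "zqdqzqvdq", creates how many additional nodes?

2

Walking "zqdqzqvdq" from the root, the first 7 characters ("zqdqzqv") follow existing edges; "d" is the first miss.
So 9 − 7 = 2 new nodes.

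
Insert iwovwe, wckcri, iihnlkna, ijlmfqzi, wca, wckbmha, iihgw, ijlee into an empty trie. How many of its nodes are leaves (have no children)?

Leaves are exactly the stored words that no other stored word extends.
Those words: "iihgw", "iihnlkna", "ijlee", "ijlmfqzi", "iwovwe", "wca", "wckbmha", "wckcri"
Leaf count: 8

8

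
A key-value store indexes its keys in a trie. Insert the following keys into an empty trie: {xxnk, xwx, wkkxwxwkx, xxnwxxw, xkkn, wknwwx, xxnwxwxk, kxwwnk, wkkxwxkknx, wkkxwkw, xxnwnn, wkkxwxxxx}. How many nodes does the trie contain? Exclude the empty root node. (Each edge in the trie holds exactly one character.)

Count nodes per top-level branch (shared prefixes stored once):
  'k'-branch (kxwwnk): 6 nodes
  'w'-branch (wkkxwkw, wkkxwxkknx, wkkxwxwkx, wkkxwxxxx, wknwwx): 22 nodes
  'x'-branch (xkkn, xwx, xxnk, xxnwnn, xxnwxwxk, xxnwxxw): 18 nodes
Sum: 46

46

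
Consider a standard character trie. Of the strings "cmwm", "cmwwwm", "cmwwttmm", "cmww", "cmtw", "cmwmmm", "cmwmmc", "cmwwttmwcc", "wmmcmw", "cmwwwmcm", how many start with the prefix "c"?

Traverse to the node for "c", then collect every word in that subtree.
Matches: "cmtw", "cmwm", "cmwmmc", "cmwmmm", "cmww", "cmwwttmm", "cmwwttmwcc", "cmwwwm", "cmwwwmcm"
Count: 9

9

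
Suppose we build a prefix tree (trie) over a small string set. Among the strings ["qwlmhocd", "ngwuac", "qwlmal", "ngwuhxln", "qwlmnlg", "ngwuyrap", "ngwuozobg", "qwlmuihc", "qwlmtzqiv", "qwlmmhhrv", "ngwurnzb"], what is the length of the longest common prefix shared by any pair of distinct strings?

4

The deepest shared node is where two words last agree before diverging.
e.g. "ngwuac" and "ngwuhxln" share the prefix "ngwu" of length 4; no pair shares a longer one.
Longest shared-prefix length: 4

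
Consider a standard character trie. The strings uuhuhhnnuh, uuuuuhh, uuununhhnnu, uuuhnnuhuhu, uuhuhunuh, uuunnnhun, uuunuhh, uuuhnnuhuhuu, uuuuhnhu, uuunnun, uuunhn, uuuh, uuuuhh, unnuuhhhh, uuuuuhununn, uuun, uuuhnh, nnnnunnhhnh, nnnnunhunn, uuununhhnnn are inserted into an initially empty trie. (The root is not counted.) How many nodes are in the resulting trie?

For each word, the new-node count is its length minus the longest prefix already in the trie:
  "uuhuhhnnuh" → 10 new (u, u, h, u, h, h, n, n, u, h)
  "uuuuuhh" → prefix "uu" already present; 5 new (u, u, u, h, h)
  "uuununhhnnu" → prefix "uuu" already present; 8 new (n, u, n, h, h, n, n, u)
  "uuuhnnuhuhu" → prefix "uuu" already present; 8 new (h, n, n, u, h, u, h, u)
  "uuhuhunuh" → prefix "uuhuh" already present; 4 new (u, n, u, h)
  "uuunnnhun" → prefix "uuun" already present; 5 new (n, n, h, u, n)
  "uuunuhh" → prefix "uuunu" already present; 2 new (h, h)
  "uuuhnnuhuhuu" → prefix "uuuhnnuhuhu" already present; 1 new (u)
  "uuuuhnhu" → prefix "uuuu" already present; 4 new (h, n, h, u)
  "uuunnun" → prefix "uuunn" already present; 2 new (u, n)
  "uuunhn" → prefix "uuun" already present; 2 new (h, n)
  "uuuh" → prefix "uuuh" already present; 0 new (none)
  "uuuuhh" → prefix "uuuuh" already present; 1 new (h)
  "unnuuhhhh" → prefix "u" already present; 8 new (n, n, u, u, h, h, h, h)
  "uuuuuhununn" → prefix "uuuuuh" already present; 5 new (u, n, u, n, n)
  "uuun" → prefix "uuun" already present; 0 new (none)
  "uuuhnh" → prefix "uuuhn" already present; 1 new (h)
  "nnnnunnhhnh" → 11 new (n, n, n, n, u, n, n, h, h, n, h)
  "nnnnunhunn" → prefix "nnnnun" already present; 4 new (h, u, n, n)
  "uuununhhnnn" → prefix "uuununhhnn" already present; 1 new (n)
Total nodes = 10 + 5 + 8 + 8 + 4 + 5 + 2 + 1 + 4 + 2 + 2 + 0 + 1 + 8 + 5 + 0 + 1 + 11 + 4 + 1 = 82

82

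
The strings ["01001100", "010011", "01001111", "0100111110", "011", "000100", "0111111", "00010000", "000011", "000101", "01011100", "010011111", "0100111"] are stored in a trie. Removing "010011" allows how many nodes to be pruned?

A node on "010011"'s path can go only if nothing else ends at it or branches off below it.
Every node on "010011" is still needed (e.g. by "01001100"), so nothing is freed.
Nodes removed: 0

0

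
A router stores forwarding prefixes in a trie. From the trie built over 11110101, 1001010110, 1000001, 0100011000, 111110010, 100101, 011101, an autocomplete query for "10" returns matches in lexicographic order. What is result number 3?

1001010110

Words with prefix "10", in lexicographic order: "1000001", "100101", "1001010110"
The 3rd is 1001010110.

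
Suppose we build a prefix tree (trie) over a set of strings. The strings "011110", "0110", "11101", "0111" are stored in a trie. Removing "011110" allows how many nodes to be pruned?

After clearing the end-marker at "011110", prune upward until reaching a node still needed by another word.
The suffix "10" (2 nodes) is used only by "011110"; "0111" is itself a stored word, so pruning stops there.
Nodes removed: 2

2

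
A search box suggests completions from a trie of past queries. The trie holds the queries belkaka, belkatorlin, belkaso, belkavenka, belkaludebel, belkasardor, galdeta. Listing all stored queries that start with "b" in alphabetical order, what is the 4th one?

belkaso

Words with prefix "b", in lexicographic order: "belkaka", "belkaludebel", "belkasardor", "belkaso", "belkatorlin", "belkavenka"
The 4th is belkaso.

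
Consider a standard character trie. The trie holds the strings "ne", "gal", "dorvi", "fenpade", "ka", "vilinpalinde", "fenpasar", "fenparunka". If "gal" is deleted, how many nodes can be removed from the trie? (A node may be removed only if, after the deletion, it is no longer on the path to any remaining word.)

Walk "gal" from the leaf back toward the root, removing each node that no remaining word uses.
No other word shares any prefix with "gal", so all 3 of its nodes go.
Nodes removed: 3

3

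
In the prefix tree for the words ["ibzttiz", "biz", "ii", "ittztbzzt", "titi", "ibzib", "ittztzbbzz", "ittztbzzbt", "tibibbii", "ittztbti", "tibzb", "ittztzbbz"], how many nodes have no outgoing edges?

Leaves are exactly the stored words that no other stored word extends.
Those words: "biz", "ibzib", "ibzttiz", "ii", "ittztbti", "ittztbzzbt", "ittztbzzt", "ittztzbbzz", "tibibbii", "tibzb", "titi"
Leaf count: 11

11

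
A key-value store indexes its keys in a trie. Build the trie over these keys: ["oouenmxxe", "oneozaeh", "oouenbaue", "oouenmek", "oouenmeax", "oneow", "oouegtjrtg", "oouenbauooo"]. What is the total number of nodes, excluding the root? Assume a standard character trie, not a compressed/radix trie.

Insert word by word; a character creates a node only if that edge doesn't already exist:
  "oouenmxxe" → 9 new (o, o, u, e, n, m, x, x, e)
  "oneozaeh" → prefix "o" already present; 7 new (n, e, o, z, a, e, h)
  "oouenbaue" → prefix "oouen" already present; 4 new (b, a, u, e)
  "oouenmek" → prefix "oouenm" already present; 2 new (e, k)
  "oouenmeax" → prefix "oouenme" already present; 2 new (a, x)
  "oneow" → prefix "oneo" already present; 1 new (w)
  "oouegtjrtg" → prefix "ooue" already present; 6 new (g, t, j, r, t, g)
  "oouenbauooo" → prefix "oouenbau" already present; 3 new (o, o, o)
Total nodes = 9 + 7 + 4 + 2 + 2 + 1 + 6 + 3 = 34

34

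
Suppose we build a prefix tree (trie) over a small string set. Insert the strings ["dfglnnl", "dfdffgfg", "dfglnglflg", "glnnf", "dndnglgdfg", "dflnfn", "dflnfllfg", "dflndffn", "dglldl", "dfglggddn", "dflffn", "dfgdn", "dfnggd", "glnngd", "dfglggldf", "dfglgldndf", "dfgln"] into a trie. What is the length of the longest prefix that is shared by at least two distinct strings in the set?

6

Look for the deepest trie node that still has at least two words in its subtree.
"dfglggddn" and "dfglggldf" agree on "dfglgg" (6 characters) before diverging; nothing deeper is shared.
Longest shared-prefix length: 6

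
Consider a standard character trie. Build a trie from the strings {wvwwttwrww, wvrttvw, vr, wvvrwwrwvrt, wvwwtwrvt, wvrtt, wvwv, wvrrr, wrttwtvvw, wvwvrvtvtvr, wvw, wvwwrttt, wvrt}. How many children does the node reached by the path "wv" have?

3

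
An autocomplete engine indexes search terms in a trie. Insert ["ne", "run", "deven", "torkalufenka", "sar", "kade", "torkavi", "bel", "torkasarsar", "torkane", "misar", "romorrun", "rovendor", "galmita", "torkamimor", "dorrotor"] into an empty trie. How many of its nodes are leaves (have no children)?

16

Leaves are exactly the stored words that no other stored word extends.
Those words: "bel", "deven", "dorrotor", "galmita", "kade", "misar", "ne", "romorrun", "rovendor", "run", "sar", "torkalufenka", "torkamimor", "torkane", "torkasarsar", "torkavi"
Leaf count: 16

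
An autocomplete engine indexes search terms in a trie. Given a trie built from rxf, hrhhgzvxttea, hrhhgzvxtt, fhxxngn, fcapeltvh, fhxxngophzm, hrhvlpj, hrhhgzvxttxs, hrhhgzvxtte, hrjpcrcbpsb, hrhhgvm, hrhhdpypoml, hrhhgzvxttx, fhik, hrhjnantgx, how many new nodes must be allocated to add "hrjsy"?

The longest prefix of "hrjsy" already in the trie is "hrj" (length 3).
New nodes needed: |"hrjsy"| − 3 = 5 − 3 = 2.

2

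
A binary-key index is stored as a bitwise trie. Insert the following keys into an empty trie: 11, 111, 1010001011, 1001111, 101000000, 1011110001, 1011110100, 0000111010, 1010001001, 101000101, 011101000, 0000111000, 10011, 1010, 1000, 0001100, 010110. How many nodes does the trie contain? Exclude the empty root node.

61

For each word, the new-node count is its length minus the longest prefix already in the trie:
  "11" → 2 new (1, 1)
  "111" → prefix "11" already present; 1 new (1)
  "1010001011" → prefix "1" already present; 9 new (0, 1, 0, 0, 0, 1, 0, 1, 1)
  "1001111" → prefix "10" already present; 5 new (0, 1, 1, 1, 1)
  "101000000" → prefix "101000" already present; 3 new (0, 0, 0)
  "1011110001" → prefix "101" already present; 7 new (1, 1, 1, 0, 0, 0, 1)
  "1011110100" → prefix "1011110" already present; 3 new (1, 0, 0)
  "0000111010" → 10 new (0, 0, 0, 0, 1, 1, 1, 0, 1, 0)
  "1010001001" → prefix "10100010" already present; 2 new (0, 1)
  "101000101" → prefix "101000101" already present; 0 new (none)
  "011101000" → prefix "0" already present; 8 new (1, 1, 1, 0, 1, 0, 0, 0)
  "0000111000" → prefix "00001110" already present; 2 new (0, 0)
  "10011" → prefix "10011" already present; 0 new (none)
  "1010" → prefix "1010" already present; 0 new (none)
  "1000" → prefix "100" already present; 1 new (0)
  "0001100" → prefix "000" already present; 4 new (1, 1, 0, 0)
  "010110" → prefix "01" already present; 4 new (0, 1, 1, 0)
Total nodes = 2 + 1 + 9 + 5 + 3 + 7 + 3 + 10 + 2 + 0 + 8 + 2 + 0 + 0 + 1 + 4 + 4 = 61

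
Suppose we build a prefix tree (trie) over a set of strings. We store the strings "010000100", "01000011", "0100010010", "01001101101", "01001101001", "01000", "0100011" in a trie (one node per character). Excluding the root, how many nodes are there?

Trace insertions, counting only characters that open a new branch:
  "010000100" → 9 new (0, 1, 0, 0, 0, 0, 1, 0, 0)
  "01000011" → prefix "0100001" already present; 1 new (1)
  "0100010010" → prefix "01000" already present; 5 new (1, 0, 0, 1, 0)
  "01001101101" → prefix "0100" already present; 7 new (1, 1, 0, 1, 1, 0, 1)
  "01001101001" → prefix "01001101" already present; 3 new (0, 0, 1)
  "01000" → prefix "01000" already present; 0 new (none)
  "0100011" → prefix "010001" already present; 1 new (1)
Total nodes = 9 + 1 + 5 + 7 + 3 + 0 + 1 = 26

26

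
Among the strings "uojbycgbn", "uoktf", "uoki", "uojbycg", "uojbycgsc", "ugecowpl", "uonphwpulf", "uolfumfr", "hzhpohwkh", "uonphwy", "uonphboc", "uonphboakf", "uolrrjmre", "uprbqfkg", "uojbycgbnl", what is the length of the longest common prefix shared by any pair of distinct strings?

9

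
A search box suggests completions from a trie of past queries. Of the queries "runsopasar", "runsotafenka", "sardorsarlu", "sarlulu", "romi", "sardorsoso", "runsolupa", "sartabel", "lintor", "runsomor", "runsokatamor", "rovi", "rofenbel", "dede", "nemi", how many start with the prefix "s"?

Walk to "s"; the words in its subtree are exactly those with that prefix.
Words under "s": sardorsarlu, sardorsoso, sarlulu, sartabel
Count: 4

4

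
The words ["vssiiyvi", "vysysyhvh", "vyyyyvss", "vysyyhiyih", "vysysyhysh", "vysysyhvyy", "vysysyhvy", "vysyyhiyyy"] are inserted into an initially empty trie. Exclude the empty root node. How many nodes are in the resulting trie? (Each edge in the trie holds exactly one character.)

35

Count nodes per top-level branch (shared prefixes stored once):
  'v'-branch (vssiiyvi, vysysyhvh, vysysyhvy, vysysyhvyy, vysysyhysh, vysyyhiyih, vysyyhiyyy, vyyyyvss): 35 nodes
Sum: 35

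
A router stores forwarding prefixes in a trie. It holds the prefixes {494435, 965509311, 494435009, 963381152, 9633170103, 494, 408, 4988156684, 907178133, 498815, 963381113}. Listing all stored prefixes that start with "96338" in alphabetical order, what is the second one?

963381152

DFS of the "96338" subtree visits, in order: "963381113", "963381152"
The 2nd is 963381152.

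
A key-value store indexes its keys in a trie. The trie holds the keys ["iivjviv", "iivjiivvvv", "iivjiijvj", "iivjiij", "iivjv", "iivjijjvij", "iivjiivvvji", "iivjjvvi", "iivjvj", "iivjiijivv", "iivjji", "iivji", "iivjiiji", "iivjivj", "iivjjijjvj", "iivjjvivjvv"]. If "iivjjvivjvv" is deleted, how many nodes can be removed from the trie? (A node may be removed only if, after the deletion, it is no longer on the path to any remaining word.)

5

Walk "iivjjvivjvv" from the leaf back toward the root, removing each node that no remaining word uses.
The suffix "ivjvv" (5 nodes) is used only by "iivjjvivjvv"; the node for "iivjjv" still has the child "v", so pruning stops there.
Nodes removed: 5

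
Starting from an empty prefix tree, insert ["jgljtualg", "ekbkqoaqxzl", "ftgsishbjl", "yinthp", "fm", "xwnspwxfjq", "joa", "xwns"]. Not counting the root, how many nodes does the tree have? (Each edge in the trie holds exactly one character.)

49

Insert word by word; a character creates a node only if that edge doesn't already exist:
  "jgljtualg" → 9 new (j, g, l, j, t, u, a, l, g)
  "ekbkqoaqxzl" → 11 new (e, k, b, k, q, o, a, q, x, z, l)
  "ftgsishbjl" → 10 new (f, t, g, s, i, s, h, b, j, l)
  "yinthp" → 6 new (y, i, n, t, h, p)
  "fm" → prefix "f" already present; 1 new (m)
  "xwnspwxfjq" → 10 new (x, w, n, s, p, w, x, f, j, q)
  "joa" → prefix "j" already present; 2 new (o, a)
  "xwns" → prefix "xwns" already present; 0 new (none)
Total nodes = 9 + 11 + 10 + 6 + 1 + 10 + 2 + 0 = 49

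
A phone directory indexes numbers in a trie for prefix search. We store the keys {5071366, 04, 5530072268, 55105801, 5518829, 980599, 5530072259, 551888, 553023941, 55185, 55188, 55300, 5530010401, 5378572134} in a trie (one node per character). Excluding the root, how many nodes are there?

57

For each word, the new-node count is its length minus the longest prefix already in the trie:
  "5071366" → 7 new (5, 0, 7, 1, 3, 6, 6)
  "04" → 2 new (0, 4)
  "5530072268" → prefix "5" already present; 9 new (5, 3, 0, 0, 7, 2, 2, 6, 8)
  "55105801" → prefix "55" already present; 6 new (1, 0, 5, 8, 0, 1)
  "5518829" → prefix "551" already present; 4 new (8, 8, 2, 9)
  "980599" → 6 new (9, 8, 0, 5, 9, 9)
  "5530072259" → prefix "55300722" already present; 2 new (5, 9)
  "551888" → prefix "55188" already present; 1 new (8)
  "553023941" → prefix "5530" already present; 5 new (2, 3, 9, 4, 1)
  "55185" → prefix "5518" already present; 1 new (5)
  "55188" → prefix "55188" already present; 0 new (none)
  "55300" → prefix "55300" already present; 0 new (none)
  "5530010401" → prefix "55300" already present; 5 new (1, 0, 4, 0, 1)
  "5378572134" → prefix "5" already present; 9 new (3, 7, 8, 5, 7, 2, 1, 3, 4)
Total nodes = 7 + 2 + 9 + 6 + 4 + 6 + 2 + 1 + 5 + 1 + 0 + 0 + 5 + 9 = 57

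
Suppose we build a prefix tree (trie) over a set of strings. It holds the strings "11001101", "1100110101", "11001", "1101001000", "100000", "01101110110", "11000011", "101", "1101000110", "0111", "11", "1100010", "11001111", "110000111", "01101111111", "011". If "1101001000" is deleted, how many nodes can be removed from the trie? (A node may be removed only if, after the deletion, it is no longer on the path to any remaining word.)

A node on "1101001000"'s path can go only if nothing else ends at it or branches off below it.
The suffix "1000" (4 nodes) is used only by "1101001000"; the node for "110100" still has the child "0", so pruning stops there.
Nodes removed: 4

4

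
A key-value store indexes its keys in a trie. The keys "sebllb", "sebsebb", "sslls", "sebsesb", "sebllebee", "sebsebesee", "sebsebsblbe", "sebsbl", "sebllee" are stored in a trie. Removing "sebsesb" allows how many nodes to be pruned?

2

After clearing the end-marker at "sebsesb", prune upward until reaching a node still needed by another word.
The suffix "sb" (2 nodes) is used only by "sebsesb"; the node for "sebse" still has the child "b", so pruning stops there.
Nodes removed: 2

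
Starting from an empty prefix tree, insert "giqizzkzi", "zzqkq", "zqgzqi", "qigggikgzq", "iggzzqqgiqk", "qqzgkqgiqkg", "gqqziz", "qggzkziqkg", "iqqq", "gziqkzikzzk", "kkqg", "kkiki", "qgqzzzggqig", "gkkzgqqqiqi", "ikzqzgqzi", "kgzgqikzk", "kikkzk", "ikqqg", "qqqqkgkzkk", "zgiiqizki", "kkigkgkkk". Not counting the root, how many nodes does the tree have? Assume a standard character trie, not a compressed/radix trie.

Insert word by word; a character creates a node only if that edge doesn't already exist:
  "giqizzkzi" → 9 new (g, i, q, i, z, z, k, z, i)
  "zzqkq" → 5 new (z, z, q, k, q)
  "zqgzqi" → prefix "z" already present; 5 new (q, g, z, q, i)
  "qigggikgzq" → 10 new (q, i, g, g, g, i, k, g, z, q)
  "iggzzqqgiqk" → 11 new (i, g, g, z, z, q, q, g, i, q, k)
  "qqzgkqgiqkg" → prefix "q" already present; 10 new (q, z, g, k, q, g, i, q, k, g)
  "gqqziz" → prefix "g" already present; 5 new (q, q, z, i, z)
  "qggzkziqkg" → prefix "q" already present; 9 new (g, g, z, k, z, i, q, k, g)
  "iqqq" → prefix "i" already present; 3 new (q, q, q)
  "gziqkzikzzk" → prefix "g" already present; 10 new (z, i, q, k, z, i, k, z, z, k)
  "kkqg" → 4 new (k, k, q, g)
  "kkiki" → prefix "kk" already present; 3 new (i, k, i)
  "qgqzzzggqig" → prefix "qg" already present; 9 new (q, z, z, z, g, g, q, i, g)
  "gkkzgqqqiqi" → prefix "g" already present; 10 new (k, k, z, g, q, q, q, i, q, i)
  "ikzqzgqzi" → prefix "i" already present; 8 new (k, z, q, z, g, q, z, i)
  "kgzgqikzk" → prefix "k" already present; 8 new (g, z, g, q, i, k, z, k)
  "kikkzk" → prefix "k" already present; 5 new (i, k, k, z, k)
  "ikqqg" → prefix "ik" already present; 3 new (q, q, g)
  "qqqqkgkzkk" → prefix "qq" already present; 8 new (q, q, k, g, k, z, k, k)
  "zgiiqizki" → prefix "z" already present; 8 new (g, i, i, q, i, z, k, i)
  "kkigkgkkk" → prefix "kki" already present; 6 new (g, k, g, k, k, k)
Total nodes = 9 + 5 + 5 + 10 + 11 + 10 + 5 + 9 + 3 + 10 + 4 + 3 + 9 + 10 + 8 + 8 + 5 + 3 + 8 + 8 + 6 = 149

149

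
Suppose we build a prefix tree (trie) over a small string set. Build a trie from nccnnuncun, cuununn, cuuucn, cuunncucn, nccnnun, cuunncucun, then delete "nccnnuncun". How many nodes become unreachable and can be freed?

3

A node on "nccnnuncun"'s path can go only if nothing else ends at it or branches off below it.
The suffix "cun" (3 nodes) is used only by "nccnnuncun"; "nccnnun" is itself a stored word, so pruning stops there.
Nodes removed: 3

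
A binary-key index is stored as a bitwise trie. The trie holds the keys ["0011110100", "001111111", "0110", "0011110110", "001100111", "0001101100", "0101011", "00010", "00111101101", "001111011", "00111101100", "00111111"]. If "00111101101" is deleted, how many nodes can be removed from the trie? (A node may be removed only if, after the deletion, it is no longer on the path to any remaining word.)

A node on "00111101101"'s path can go only if nothing else ends at it or branches off below it.
The suffix "1" (1 node) is used only by "00111101101"; the node for "0011110110" still has the child "0", so pruning stops there.
Nodes removed: 1

1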